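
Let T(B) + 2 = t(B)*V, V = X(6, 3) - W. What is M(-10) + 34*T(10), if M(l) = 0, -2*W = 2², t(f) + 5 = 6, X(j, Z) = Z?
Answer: 102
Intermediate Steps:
t(f) = 1 (t(f) = -5 + 6 = 1)
W = -2 (W = -½*2² = -½*4 = -2)
V = 5 (V = 3 - 1*(-2) = 3 + 2 = 5)
T(B) = 3 (T(B) = -2 + 1*5 = -2 + 5 = 3)
M(-10) + 34*T(10) = 0 + 34*3 = 0 + 102 = 102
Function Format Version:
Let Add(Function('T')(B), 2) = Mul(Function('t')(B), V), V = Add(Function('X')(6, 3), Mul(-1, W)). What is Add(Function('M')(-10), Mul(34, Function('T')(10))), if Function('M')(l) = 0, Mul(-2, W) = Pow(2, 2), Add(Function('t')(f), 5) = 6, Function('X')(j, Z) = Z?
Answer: 102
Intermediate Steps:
Function('t')(f) = 1 (Function('t')(f) = Add(-5, 6) = 1)
W = -2 (W = Mul(Rational(-1, 2), Pow(2, 2)) = Mul(Rational(-1, 2), 4) = -2)
V = 5 (V = Add(3, Mul(-1, -2)) = Add(3, 2) = 5)
Function('T')(B) = 3 (Function('T')(B) = Add(-2, Mul(1, 5)) = Add(-2, 5) = 3)
Add(Function('M')(-10), Mul(34, Function('T')(10))) = Add(0, Mul(34, 3)) = Add(0, 102) = 102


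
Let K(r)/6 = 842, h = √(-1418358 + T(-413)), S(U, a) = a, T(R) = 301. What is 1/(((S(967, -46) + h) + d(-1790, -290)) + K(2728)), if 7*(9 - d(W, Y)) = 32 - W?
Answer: 232981/1177242882 - 49*I*√1418057/1177242882 ≈ 0.0001979 - 4.9565e-5*I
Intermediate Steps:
d(W, Y) = 31/7 + W/7 (d(W, Y) = 9 - (32 - W)/7 = 9 + (-32/7 + W/7) = 31/7 + W/7)
h = I*√1418057 (h = √(-1418358 + 301) = √(-1418057) = I*√1418057 ≈ 1190.8*I)
K(r) = 5052 (K(r) = 6*842 = 5052)
1/(((S(967, -46) + h) + d(-1790, -290)) + K(2728)) = 1/(((-46 + I*√1418057) + (31/7 + (⅐)*(-1790))) + 5052) = 1/(((-46 + I*√1418057) + (31/7 - 1790/7)) + 5052) = 1/(((-46 + I*√1418057) - 1759/7) + 5052) = 1/((-2081/7 + I*√1418057) + 5052) = 1/(33283/7 + I*√1418057)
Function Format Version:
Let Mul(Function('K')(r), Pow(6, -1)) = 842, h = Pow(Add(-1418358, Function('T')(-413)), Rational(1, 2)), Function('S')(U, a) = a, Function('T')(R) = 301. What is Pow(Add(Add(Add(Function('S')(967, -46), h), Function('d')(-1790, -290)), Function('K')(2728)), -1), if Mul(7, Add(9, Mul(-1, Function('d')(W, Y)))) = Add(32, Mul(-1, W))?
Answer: Add(Rational(232981, 1177242882), Mul(Rational(-49, 1177242882), I, Pow(1418057, Rational(1, 2)))) ≈ Add(0.00019790, Mul(-4.9565e-5, I))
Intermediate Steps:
Function('d')(W, Y) = Add(Rational(31, 7), Mul(Rational(1, 7), W)) (Function('d')(W, Y) = Add(9, Mul(Rational(-1, 7), Add(32, Mul(-1, W)))) = Add(9, Add(Rational(-32, 7), Mul(Rational(1, 7), W))) = Add(Rational(31, 7), Mul(Rational(1, 7), W)))
h = Mul(I, Pow(1418057, Rational(1, 2))) (h = Pow(Add(-1418358, 301), Rational(1, 2)) = Pow(-1418057, Rational(1, 2)) = Mul(I, Pow(1418057, Rational(1, 2))) ≈ Mul(1190.8, I))
Function('K')(r) = 5052 (Function('K')(r) = Mul(6, 842) = 5052)
Pow(Add(Add(Add(Function('S')(967, -46), h), Function('d')(-1790, -290)), Function('K')(2728)), -1) = Pow(Add(Add(Add(-46, Mul(I, Pow(1418057, Rational(1, 2)))), Add(Rational(31, 7), Mul(Rational(1, 7), -1790))), 5052), -1) = Pow(Add(Add(Add(-46, Mul(I, Pow(1418057, Rational(1, 2)))), Add(Rational(31, 7), Rational(-1790, 7))), 5052), -1) = Pow(Add(Add(Add(-46, Mul(I, Pow(1418057, Rational(1, 2)))), Rational(-1759, 7)), 5052), -1) = Pow(Add(Add(Rational(-2081, 7), Mul(I, Pow(1418057, Rational(1, 2)))), 5052), -1) = Pow(Add(Rational(33283, 7), Mul(I, Pow(1418057, Rational(1, 2)))), -1)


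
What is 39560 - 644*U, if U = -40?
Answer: 65320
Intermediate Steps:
39560 - 644*U = 39560 - 644*(-40) = 39560 + 25760 = 65320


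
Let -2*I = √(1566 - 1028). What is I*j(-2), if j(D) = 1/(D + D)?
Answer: √538/8 ≈ 2.8994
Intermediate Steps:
j(D) = 1/(2*D)
I = -√538/2 (I = -√(1566 - 1028)/2 = -√538/2 ≈ -11.597)
I*j(-2) = (-√538/2)*((½)/(-2)) = (-√538/2)*((½)*(-½)) = -√538/2*(-¼) = √538/8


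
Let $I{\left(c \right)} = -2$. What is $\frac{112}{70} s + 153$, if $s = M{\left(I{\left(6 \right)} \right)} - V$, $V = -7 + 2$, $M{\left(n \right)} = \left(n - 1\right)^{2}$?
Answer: $\frac{877}{5} \approx 175.4$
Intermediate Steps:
$M{\left(n \right)} = \left(-1 + n\right)^{2}$
$V = -5$
$s = 14$ ($s = \left(-1 - 2\right)^{2} - -5 = \left(-3\right)^{2} + 5 = 9 + 5 = 14$)
$\frac{112}{70} s + 153 = \frac{112}{70} \cdot 14 + 153 = 112 \cdot \frac{1}{70} \cdot 14 + 153 = \frac{8}{5} \cdot 14 + 153 = \frac{112}{5} + 153 = \frac{877}{5}$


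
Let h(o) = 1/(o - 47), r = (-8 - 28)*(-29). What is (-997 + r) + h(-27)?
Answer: 3477/74 ≈ 46.987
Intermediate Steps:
r = 1044 (r = -36*(-29) = 1044)
h(o) = 1/(-47 + o)
(-997 + r) + h(-27) = (-997 + 1044) + 1/(-47 - 27) = 47 + 1/(-74) = 47 - 1/74 = 3477/74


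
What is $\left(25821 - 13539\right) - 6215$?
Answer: $6067$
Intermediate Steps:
$\left(25821 - 13539\right) - 6215 = 12282 - 6215 = 6067$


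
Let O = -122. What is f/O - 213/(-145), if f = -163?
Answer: 49621/17690 ≈ 2.8050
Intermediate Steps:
f/O - 213/(-145) = -163/(-122) - 213/(-145) = -163*(-1/122) - 213*(-1/145) = 163/122 + 213/145 = 49621/17690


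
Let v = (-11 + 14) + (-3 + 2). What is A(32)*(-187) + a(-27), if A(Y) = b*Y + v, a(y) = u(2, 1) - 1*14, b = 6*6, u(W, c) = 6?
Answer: -215806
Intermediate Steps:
b = 36
v = 2 (v = 3 - 1 = 2)
a(y) = -8 (a(y) = 6 - 1*14 = 6 - 14 = -8)
A(Y) = 2 + 36*Y (A(Y) = 36*Y + 2 = 2 + 36*Y)
A(32)*(-187) + a(-27) = (2 + 36*32)*(-187) - 8 = (2 + 1152)*(-187) - 8 = 1154*(-187) - 8 = -215798 - 8 = -215806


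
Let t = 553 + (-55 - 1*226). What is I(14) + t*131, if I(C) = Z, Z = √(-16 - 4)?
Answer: 35632 + 2*I*√5 ≈ 35632.0 + 4.4721*I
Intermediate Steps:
t = 272 (t = 553 + (-55 - 226) = 553 - 281 = 272)
Z = 2*I*√5 (Z = √(-20) = 2*I*√5 ≈ 4.4721*I)
I(C) = 2*I*√5
I(14) + t*131 = 2*I*√5 + 272*131 = 2*I*√5 + 35632 = 35632 + 2*I*√5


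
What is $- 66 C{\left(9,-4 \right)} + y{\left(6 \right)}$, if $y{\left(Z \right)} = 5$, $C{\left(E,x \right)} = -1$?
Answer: $71$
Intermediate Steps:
$- 66 C{\left(9,-4 \right)} + y{\left(6 \right)} = \left(-66\right) \left(-1\right) + 5 = 66 + 5 = 71$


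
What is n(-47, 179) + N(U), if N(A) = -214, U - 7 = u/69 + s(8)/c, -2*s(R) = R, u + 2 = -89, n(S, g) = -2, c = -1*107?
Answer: -216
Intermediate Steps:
c = -107
u = -91 (u = -2 - 89 = -91)
s(R) = -R/2
U = 42220/7383 (U = 7 + (-91/69 - ½*8/(-107)) = 7 + (-91*1/69 - 4*(-1/107)) = 7 + (-91/69 + 4/107) = 7 - 9461/7383 = 42220/7383 ≈ 5.7185)
n(-47, 179) + N(U) = -2 - 214 = -216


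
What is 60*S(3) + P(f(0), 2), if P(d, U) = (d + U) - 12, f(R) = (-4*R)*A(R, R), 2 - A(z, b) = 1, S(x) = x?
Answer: 170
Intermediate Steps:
A(z, b) = 1 (A(z, b) = 2 - 1*1 = 2 - 1 = 1)
f(R) = -4*R (f(R) = -4*R*1 = -4*R)
P(d, U) = -12 + U + d (P(d, U) = (U + d) - 12 = -12 + U + d)
60*S(3) + P(f(0), 2) = 60*3 + (-12 + 2 - 4*0) = 180 + (-12 + 2 + 0) = 180 - 10 = 170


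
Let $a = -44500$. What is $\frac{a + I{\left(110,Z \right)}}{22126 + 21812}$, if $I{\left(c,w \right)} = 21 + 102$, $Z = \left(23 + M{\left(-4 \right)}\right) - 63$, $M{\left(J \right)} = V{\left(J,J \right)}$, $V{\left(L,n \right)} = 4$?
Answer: $- \frac{44377}{43938} \approx -1.01$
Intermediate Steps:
$M{\left(J \right)} = 4$
$Z = -36$ ($Z = \left(23 + 4\right) - 63 = 27 - 63 = -36$)
$I{\left(c,w \right)} = 123$
$\frac{a + I{\left(110,Z \right)}}{22126 + 21812} = \frac{-44500 + 123}{22126 + 21812} = - \frac{44377}{43938}$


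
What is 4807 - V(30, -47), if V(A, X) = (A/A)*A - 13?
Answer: 4790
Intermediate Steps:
V(A, X) = -13 + A (V(A, X) = 1*A - 13 = A - 13 = -13 + A)
4807 - V(30, -47) = 4807 - (-13 + 30) = 4807 - 1*17 = 4807 - 17 = 4790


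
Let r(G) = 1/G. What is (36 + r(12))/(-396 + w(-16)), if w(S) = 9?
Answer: -433/4644 ≈ -0.093239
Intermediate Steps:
(36 + r(12))/(-396 + w(-16)) = (36 + 1/12)/(-396 + 9) = (36 + 1/12)/(-387) = (433/12)*(-1/387) = -433/4644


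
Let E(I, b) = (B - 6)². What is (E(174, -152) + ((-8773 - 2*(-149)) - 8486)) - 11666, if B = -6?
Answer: -28483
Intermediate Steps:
E(I, b) = 144 (E(I, b) = (-6 - 6)² = (-12)² = 144)
(E(174, -152) + ((-8773 - 2*(-149)) - 8486)) - 11666 = (144 + ((-8773 - 2*(-149)) - 8486)) - 11666 = (144 + ((-8773 + 298) - 8486)) - 11666 = (144 + (-8475 - 8486)) - 11666 = (144 - 16961) - 11666 = -16817 - 11666 = -28483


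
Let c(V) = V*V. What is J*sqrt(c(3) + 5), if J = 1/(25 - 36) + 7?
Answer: 76*sqrt(14)/11 ≈ 25.851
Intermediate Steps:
c(V) = V**2
J = 76/11 (J = 1/(-11) + 7 = -1/11 + 7 = 76/11 ≈ 6.9091)
J*sqrt(c(3) + 5) = 76*sqrt(3**2 + 5)/11 = 76*sqrt(9 + 5)/11 = 76*sqrt(14)/11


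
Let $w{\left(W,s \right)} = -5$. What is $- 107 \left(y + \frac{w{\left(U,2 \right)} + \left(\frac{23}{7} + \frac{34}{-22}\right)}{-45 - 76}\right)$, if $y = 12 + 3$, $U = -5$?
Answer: $- \frac{14980642}{9317} \approx -1607.9$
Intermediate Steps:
$y = 15$
$- 107 \left(y + \frac{w{\left(U,2 \right)} + \left(\frac{23}{7} + \frac{34}{-22}\right)}{-45 - 76}\right) = - 107 \left(15 + \frac{-5 + \left(\frac{23}{7} + \frac{34}{-22}\right)}{-45 - 76}\right) = - 107 \left(15 + \frac{-5 + \left(23 \cdot \frac{1}{7} + 34 \left(- \frac{1}{22}\right)\right)}{-121}\right) = - 107 \left(15 + \left(-5 + \left(\frac{23}{7} - \frac{17}{11}\right)\right) \left(- \frac{1}{121}\right)\right) = - 107 \left(15 + \left(-5 + \frac{134}{77}\right) \left(- \frac{1}{121}\right)\right) = - 107 \left(15 - - \frac{251}{9317}\right) = - 107 \left(15 + \frac{251}{9317}\right) = \left(-107\right) \frac{140006}{9317} = - \frac{14980642}{9317}$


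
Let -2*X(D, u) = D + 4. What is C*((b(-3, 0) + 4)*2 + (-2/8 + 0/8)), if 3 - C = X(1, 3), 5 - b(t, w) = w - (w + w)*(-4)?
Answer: 781/8 ≈ 97.625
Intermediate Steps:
b(t, w) = 5 - 9*w (b(t, w) = 5 - (w - (w + w)*(-4)) = 5 - (w - 2*w*(-4)) = 5 - (w - (-8)*w) = 5 - (w + 8*w) = 5 - 9*w)
X(D, u) = -2 - D/2 (X(D, u) = -(D + 4)/2 = -(4 + D)/2 = -2 - D/2)
C = 11/2 (C = 3 - (-2 - ½*1) = 3 - (-2 - ½) = 3 - 1*(-5/2) = 3 + 5/2 = 11/2 ≈ 5.5000)
C*((b(-3, 0) + 4)*2 + (-2/8 + 0/8)) = 11*(((5 - 9*0) + 4)*2 + (-2/8 + 0/8))/2 = 11*(((5 + 0) + 4)*2 + (-2*⅛ + 0*(⅛)))/2 = 11*((5 + 4)*2 + (-¼ + 0))/2 = 11*(9*2 - ¼)/2 = 11*(18 - ¼)/2 = (11/2)*(71/4) = 781/8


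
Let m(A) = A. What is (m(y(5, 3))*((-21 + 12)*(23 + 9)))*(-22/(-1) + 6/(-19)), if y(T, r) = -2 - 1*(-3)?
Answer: -118656/19 ≈ -6245.1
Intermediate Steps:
y(T, r) = 1 (y(T, r) = -2 + 3 = 1)
(m(y(5, 3))*((-21 + 12)*(23 + 9)))*(-22/(-1) + 6/(-19)) = (1*((-21 + 12)*(23 + 9)))*(-22/(-1) + 6/(-19)) = (1*(-9*32))*(-22*(-1) + 6*(-1/19)) = (1*(-288))*(22 - 6/19) = -288*412/19 = -118656/19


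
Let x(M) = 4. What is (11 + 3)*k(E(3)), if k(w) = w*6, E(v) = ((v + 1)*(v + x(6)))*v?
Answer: 7056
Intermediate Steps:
E(v) = v*(1 + v)*(4 + v) (E(v) = ((v + 1)*(v + 4))*v = ((1 + v)*(4 + v))*v = v*(1 + v)*(4 + v))
k(w) = 6*w
(11 + 3)*k(E(3)) = (11 + 3)*(6*(3*(4 + 3**2 + 5*3))) = 14*(6*(3*(4 + 9 + 15))) = 14*(6*(3*28)) = 14*(6*84) = 14*504 = 7056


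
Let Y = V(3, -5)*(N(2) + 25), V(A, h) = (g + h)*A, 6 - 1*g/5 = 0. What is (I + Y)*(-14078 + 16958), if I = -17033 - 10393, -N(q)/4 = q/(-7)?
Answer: -513380160/7 ≈ -7.3340e+7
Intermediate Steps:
N(q) = 4*q/7 (N(q) = -4*q/(-7) = -4*q*(-1)/7 = -(-4)*q/7 = 4*q/7)
g = 30 (g = 30 - 5*0 = 30 + 0 = 30)
V(A, h) = A*(30 + h) (V(A, h) = (30 + h)*A = A*(30 + h))
I = -27426
Y = 13725/7 (Y = (3*(30 - 5))*((4/7)*2 + 25) = (3*25)*(8/7 + 25) = 75*(183/7) = 13725/7 ≈ 1960.7)
(I + Y)*(-14078 + 16958) = (-27426 + 13725/7)*(-14078 + 16958) = -178257/7*2880 = -513380160/7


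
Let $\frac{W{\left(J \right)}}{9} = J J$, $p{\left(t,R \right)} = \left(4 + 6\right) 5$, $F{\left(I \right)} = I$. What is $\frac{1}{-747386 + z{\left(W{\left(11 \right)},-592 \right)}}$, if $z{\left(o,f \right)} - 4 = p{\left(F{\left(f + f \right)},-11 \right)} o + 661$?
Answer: $- \frac{1}{692271} \approx -1.4445 \cdot 10^{-6}$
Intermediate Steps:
$p{\left(t,R \right)} = 50$ ($p{\left(t,R \right)} = 10 \cdot 5 = 50$)
$W{\left(J \right)} = 9 J^{2}$ ($W{\left(J \right)} = 9 J J = 9 J^{2}$)
$z{\left(o,f \right)} = 665 + 50 o$ ($z{\left(o,f \right)} = 4 + \left(50 o + 661\right) = 4 + \left(661 + 50 o\right) = 665 + 50 o$)
$\frac{1}{-747386 + z{\left(W{\left(11 \right)},-592 \right)}} = \frac{1}{-747386 + \left(665 + 50 \cdot 9 \cdot 11^{2}\right)} = \frac{1}{-747386 + \left(665 + 50 \cdot 9 \cdot 121\right)} = \frac{1}{-747386 + \left(665 + 50 \cdot 1089\right)} = \frac{1}{-747386 + \left(665 + 54450\right)} = \frac{1}{-747386 + 55115} = \frac{1}{-692271} = - \frac{1}{692271}$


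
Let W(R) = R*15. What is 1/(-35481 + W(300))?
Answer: -1/30981 ≈ -3.2278e-5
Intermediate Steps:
W(R) = 15*R
1/(-35481 + W(300)) = 1/(-35481 + 15*300) = 1/(-35481 + 4500) = 1/(-30981) = -1/30981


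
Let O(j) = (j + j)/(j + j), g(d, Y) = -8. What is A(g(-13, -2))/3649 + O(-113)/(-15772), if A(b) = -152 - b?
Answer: -2274817/57552028 ≈ -0.039526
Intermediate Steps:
O(j) = 1 (O(j) = (2*j)/((2*j)) = (2*j)*(1/(2*j)) = 1)
A(g(-13, -2))/3649 + O(-113)/(-15772) = (-152 - 1*(-8))/3649 + 1/(-15772) = (-152 + 8)*(1/3649) + 1*(-1/15772) = -144*1/3649 - 1/15772 = -144/3649 - 1/15772 = -2274817/57552028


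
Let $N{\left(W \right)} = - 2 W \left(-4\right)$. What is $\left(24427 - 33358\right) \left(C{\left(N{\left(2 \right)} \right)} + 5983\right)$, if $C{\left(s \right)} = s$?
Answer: $-53577069$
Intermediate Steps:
$N{\left(W \right)} = 8 W$
$\left(24427 - 33358\right) \left(C{\left(N{\left(2 \right)} \right)} + 5983\right) = \left(24427 - 33358\right) \left(8 \cdot 2 + 5983\right) = - 8931 \left(16 + 5983\right) = \left(-8931\right) 5999 = -53577069$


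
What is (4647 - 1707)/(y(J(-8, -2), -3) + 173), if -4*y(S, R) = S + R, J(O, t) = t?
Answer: 11760/697 ≈ 16.872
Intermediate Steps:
y(S, R) = -R/4 - S/4 (y(S, R) = -(S + R)/4 = -(R + S)/4 = -R/4 - S/4)
(4647 - 1707)/(y(J(-8, -2), -3) + 173) = (4647 - 1707)/((-1/4*(-3) - 1/4*(-2)) + 173) = 2940/((3/4 + 1/2) + 173) = 2940/(5/4 + 173) = 2940/(697/4) = 2940*(4/697) = 11760/697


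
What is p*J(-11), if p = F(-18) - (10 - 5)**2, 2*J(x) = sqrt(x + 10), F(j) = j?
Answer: -43*I/2 ≈ -21.5*I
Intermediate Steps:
J(x) = sqrt(10 + x)/2 (J(x) = sqrt(x + 10)/2 = sqrt(10 + x)/2)
p = -43 (p = -18 - (10 - 5)**2 = -18 - 1*5**2 = -18 - 1*25 = -18 - 25 = -43)
p*J(-11) = -43*sqrt(10 - 11)/2 = -43*sqrt(-1)/2 = -43*I/2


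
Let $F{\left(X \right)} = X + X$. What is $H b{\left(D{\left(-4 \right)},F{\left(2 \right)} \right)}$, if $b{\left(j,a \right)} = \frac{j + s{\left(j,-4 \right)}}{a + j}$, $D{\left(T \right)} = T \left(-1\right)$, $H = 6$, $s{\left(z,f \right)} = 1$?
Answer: $\frac{15}{4} \approx 3.75$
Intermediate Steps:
$D{\left(T \right)} = - T$
$F{\left(X \right)} = 2 X$
$b{\left(j,a \right)} = \frac{1 + j}{a + j}$ ($b{\left(j,a \right)} = \frac{j + 1}{a + j} = \frac{1 + j}{a + j}$)
$H b{\left(D{\left(-4 \right)},F{\left(2 \right)} \right)} = 6 \frac{1 - -4}{2 \cdot 2 - -4} = 6 \frac{1 + 4}{4 + 4} = 6 \cdot \frac{1}{8} \cdot 5 = 6 \cdot \frac{5}{8} = \frac{15}{4}$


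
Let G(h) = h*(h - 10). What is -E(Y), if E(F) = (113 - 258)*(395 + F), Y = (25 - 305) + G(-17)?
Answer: 83230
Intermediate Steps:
G(h) = h*(-10 + h)
Y = 179 (Y = (25 - 305) - 17*(-10 - 17) = -280 - 17*(-27) = -280 + 459 = 179)
E(F) = -57275 - 145*F (E(F) = -145*(395 + F) = -57275 - 145*F)
-E(Y) = -(-57275 - 145*179) = -(-57275 - 25955) = -1*(-83230) = 83230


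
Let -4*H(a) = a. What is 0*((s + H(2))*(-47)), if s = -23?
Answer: 0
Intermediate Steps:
H(a) = -a/4
0*((s + H(2))*(-47)) = 0*((-23 - 1/4*2)*(-47)) = 0*((-23 - 1/2)*(-47)) = 0*(-47/2*(-47)) = 0*(2209/2) = 0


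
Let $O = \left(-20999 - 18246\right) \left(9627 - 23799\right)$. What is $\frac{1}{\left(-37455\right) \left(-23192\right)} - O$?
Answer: $- \frac{483129415916690399}{868656360} \approx -5.5618 \cdot 10^{8}$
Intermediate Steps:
$O = 556180140$ ($O = \left(-39245\right) \left(-14172\right) = 556180140$)
$\frac{1}{\left(-37455\right) \left(-23192\right)} - O = \frac{1}{\left(-37455\right) \left(-23192\right)} - 556180140 = \left(- \frac{1}{37455}\right) \left(- \frac{1}{23192}\right) - 556180140 = \frac{1}{868656360} - 556180140 = - \frac{483129415916690399}{868656360}$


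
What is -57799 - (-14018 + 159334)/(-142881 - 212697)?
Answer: -10275953753/177789 ≈ -57799.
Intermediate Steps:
-57799 - (-14018 + 159334)/(-142881 - 212697) = -57799 - 145316/(-355578) = -57799 - 145316*(-1)/355578 = -57799 - 1*(-72658/177789) = -57799 + 72658/177789 = -10275953753/177789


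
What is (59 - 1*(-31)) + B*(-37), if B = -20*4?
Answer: 3050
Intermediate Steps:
B = -80
(59 - 1*(-31)) + B*(-37) = (59 - 1*(-31)) - 80*(-37) = (59 + 31) + 2960 = 90 + 2960 = 3050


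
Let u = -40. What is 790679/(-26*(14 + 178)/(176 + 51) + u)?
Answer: -179484133/14072 ≈ -12755.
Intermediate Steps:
790679/(-26*(14 + 178)/(176 + 51) + u) = 790679/(-26*(14 + 178)/(176 + 51) - 40) = 790679/(-4992/227 - 40) = 790679/(-14072/227) = 790679*(-227/14072) = -179484133/14072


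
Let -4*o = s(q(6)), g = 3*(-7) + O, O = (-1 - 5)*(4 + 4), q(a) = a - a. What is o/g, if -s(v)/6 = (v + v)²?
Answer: 0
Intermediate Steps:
q(a) = 0
O = -48 (O = -6*8 = -48)
s(v) = -24*v² (s(v) = -6*(v + v)² = -6*4*v² = -24*v²)
g = -69 (g = 3*(-7) - 48 = -21 - 48 = -69)
o = 0 (o = -(-6)*0² = -(-6)*0 = -¼*0 = 0)
o/g = 0/(-69) = 0*(-1/69) = 0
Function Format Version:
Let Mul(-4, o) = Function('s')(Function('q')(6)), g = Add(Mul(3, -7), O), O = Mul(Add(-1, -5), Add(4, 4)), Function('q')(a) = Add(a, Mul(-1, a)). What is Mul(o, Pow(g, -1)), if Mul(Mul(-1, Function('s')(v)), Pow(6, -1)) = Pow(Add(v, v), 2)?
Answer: 0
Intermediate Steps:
Function('q')(a) = 0
O = -48 (O = Mul(-6, 8) = -48)
Function('s')(v) = Mul(-24, Pow(v, 2)) (Function('s')(v) = Mul(-6, Pow(Add(v, v), 2)) = Mul(-6, Pow(Mul(2, v), 2)) = Mul(-6, Mul(4, Pow(v, 2))) = Mul(-24, Pow(v, 2)))
g = -69 (g = Add(Mul(3, -7), -48) = Add(-21, -48) = -69)
o = 0 (o = Mul(Rational(-1, 4), Mul(-24, Pow(0, 2))) = Mul(Rational(-1, 4), Mul(-24, 0)) = Mul(Rational(-1, 4), 0) = 0)
Mul(o, Pow(g, -1)) = Mul(0, Pow(-69, -1)) = Mul(0, Rational(-1, 69)) = 0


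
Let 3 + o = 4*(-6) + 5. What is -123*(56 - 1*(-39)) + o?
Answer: -11707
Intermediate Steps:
o = -22 (o = -3 + (4*(-6) + 5) = -3 + (-24 + 5) = -3 - 19 = -22)
-123*(56 - 1*(-39)) + o = -123*(56 - 1*(-39)) - 22 = -123*(56 + 39) - 22 = -123*95 - 22 = -11685 - 22 = -11707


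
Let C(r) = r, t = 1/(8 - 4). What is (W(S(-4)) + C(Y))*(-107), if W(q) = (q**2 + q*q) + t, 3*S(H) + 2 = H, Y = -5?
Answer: -1391/4 ≈ -347.75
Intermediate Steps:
S(H) = -2/3 + H/3
t = 1/4 ≈ 0.25000
W(q) = 1/4 + 2*q**2 (W(q) = (q**2 + q*q) + 1/4 = (q**2 + q**2) + 1/4 = 2*q**2 + 1/4 = 1/4 + 2*q**2)
(W(S(-4)) + C(Y))*(-107) = ((1/4 + 2*(-2/3 + (1/3)*(-4))**2) - 5)*(-107) = ((1/4 + 2*(-2/3 - 4/3)**2) - 5)*(-107) = ((1/4 + 2*(-2)**2) - 5)*(-107) = ((1/4 + 2*4) - 5)*(-107) = ((1/4 + 8) - 5)*(-107) = (33/4 - 5)*(-107) = (13/4)*(-107) = -1391/4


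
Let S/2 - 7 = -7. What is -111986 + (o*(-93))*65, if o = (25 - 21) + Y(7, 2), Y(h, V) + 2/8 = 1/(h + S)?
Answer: -3794513/28 ≈ -1.3552e+5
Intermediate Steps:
S = 0 (S = 14 + 2*(-7) = 14 - 14 = 0)
Y(h, V) = -1/4 + 1/h (Y(h, V) = -1/4 + 1/(h + 0) = -1/4 + 1/h)
o = 109/28 (o = (25 - 21) + (1/4)*(4 - 1*7)/7 = 4 + (1/4)*(1/7)*(4 - 7) = 4 + (1/4)*(1/7)*(-3) = 4 - 3/28 = 109/28 ≈ 3.8929)
-111986 + (o*(-93))*65 = -111986 + ((109/28)*(-93))*65 = -111986 - 10137/28*65 = -111986 - 658905/28 = -3794513/28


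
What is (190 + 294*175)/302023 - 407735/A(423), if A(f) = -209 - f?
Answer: 123177984385/190878536 ≈ 645.32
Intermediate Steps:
(190 + 294*175)/302023 - 407735/A(423) = (190 + 294*175)/302023 - 407735/(-209 - 1*423) = (190 + 51450)*(1/302023) - 407735/(-209 - 423) = 51640*(1/302023) - 407735/(-632) = 51640/302023 - 407735*(-1/632) = 51640/302023 + 407735/632 = 123177984385/190878536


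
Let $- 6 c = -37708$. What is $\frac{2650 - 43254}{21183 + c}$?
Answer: $- \frac{121812}{82403} \approx -1.4782$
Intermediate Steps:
$c = \frac{18854}{3}$ ($c = \left(- \frac{1}{6}\right) \left(-37708\right) = \frac{18854}{3} \approx 6284.7$)
$\frac{2650 - 43254}{21183 + c} = \frac{2650 - 43254}{21183 + \frac{18854}{3}} = - \frac{40604}{\frac{82403}{3}} = \left(-40604\right) \frac{3}{82403} = - \frac{121812}{82403}$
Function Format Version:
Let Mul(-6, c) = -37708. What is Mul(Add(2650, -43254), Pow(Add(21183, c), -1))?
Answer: Rational(-121812, 82403) ≈ -1.4782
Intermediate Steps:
c = Rational(18854, 3) (c = Mul(Rational(-1, 6), -37708) = Rational(18854, 3) ≈ 6284.7)
Mul(Add(2650, -43254), Pow(Add(21183, c), -1)) = Mul(Add(2650, -43254), Pow(Add(21183, Rational(18854, 3)), -1)) = Mul(-40604, Pow(Rational(82403, 3), -1)) = Mul(-40604, Rational(3, 82403)) = Rational(-121812, 82403)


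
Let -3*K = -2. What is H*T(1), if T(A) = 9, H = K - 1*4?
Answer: -30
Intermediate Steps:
K = 2/3 (K = -1/3*(-2) = 2/3 ≈ 0.66667)
H = -10/3 (H = 2/3 - 1*4 = 2/3 - 4 = -10/3 ≈ -3.3333)
H*T(1) = -10/3*9 = -30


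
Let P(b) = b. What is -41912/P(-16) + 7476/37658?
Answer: 98652607/37658 ≈ 2619.7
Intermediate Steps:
-41912/P(-16) + 7476/37658 = -41912/(-16) + 7476/37658 = -41912*(-1/16) + 7476*(1/37658) = 5239/2 + 3738/18829 = 98652607/37658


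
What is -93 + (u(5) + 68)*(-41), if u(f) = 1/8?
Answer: -23089/8 ≈ -2886.1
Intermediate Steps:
u(f) = ⅛ (u(f) = 1*(⅛) = ⅛)
-93 + (u(5) + 68)*(-41) = -93 + (⅛ + 68)*(-41) = -93 + (545/8)*(-41) = -93 - 22345/8 = -23089/8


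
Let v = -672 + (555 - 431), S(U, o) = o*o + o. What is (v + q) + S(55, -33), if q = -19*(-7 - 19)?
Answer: 1002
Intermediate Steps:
S(U, o) = o + o² (S(U, o) = o² + o = o + o²)
v = -548 (v = -672 + 124 = -548)
q = 494 (q = -19*(-26) = 494)
(v + q) + S(55, -33) = (-548 + 494) - 33*(1 - 33) = -54 - 33*(-32) = -54 + 1056 = 1002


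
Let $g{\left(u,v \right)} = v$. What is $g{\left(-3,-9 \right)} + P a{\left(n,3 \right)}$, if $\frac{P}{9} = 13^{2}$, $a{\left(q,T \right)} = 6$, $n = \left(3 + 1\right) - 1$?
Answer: $9117$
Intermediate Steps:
$n = 3$ ($n = 4 - 1 = 3$)
$P = 1521$ ($P = 9 \cdot 13^{2} = 9 \cdot 169 = 1521$)
$g{\left(-3,-9 \right)} + P a{\left(n,3 \right)} = -9 + 1521 \cdot 6 = -9 + 9126 = 9117$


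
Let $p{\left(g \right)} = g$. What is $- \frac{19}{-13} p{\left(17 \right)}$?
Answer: $\frac{323}{13} \approx 24.846$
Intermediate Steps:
$- \frac{19}{-13} p{\left(17 \right)} = - \frac{19}{-13} \cdot 17 = \left(-19\right) \left(- \frac{1}{13}\right) 17 = \frac{19}{13} \cdot 17 = \frac{323}{13}$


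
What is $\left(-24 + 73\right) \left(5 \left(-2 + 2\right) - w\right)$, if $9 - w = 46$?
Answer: $1813$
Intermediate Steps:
$w = -37$ ($w = 9 - 46 = -37$)
$\left(-24 + 73\right) \left(5 \left(-2 + 2\right) - w\right) = \left(-24 + 73\right) \left(5 \left(-2 + 2\right) - -37\right) = 49 \left(5 \cdot 0 + 37\right) = 49 \left(0 + 37\right) = 49 \cdot 37 = 1813$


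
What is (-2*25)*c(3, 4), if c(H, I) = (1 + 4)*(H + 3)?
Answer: -1500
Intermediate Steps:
c(H, I) = 15 + 5*H (c(H, I) = 5*(3 + H) = 15 + 5*H)
(-2*25)*c(3, 4) = (-2*25)*(15 + 5*3) = -50*(15 + 15) = -50*30 = -1500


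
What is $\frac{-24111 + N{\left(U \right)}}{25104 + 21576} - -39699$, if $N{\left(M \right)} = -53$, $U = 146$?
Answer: $\frac{463281289}{11670} \approx 39699.0$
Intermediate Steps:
$\frac{-24111 + N{\left(U \right)}}{25104 + 21576} - -39699 = \frac{-24111 - 53}{25104 + 21576} - -39699 = - \frac{24164}{46680} + 39699 = \left(-24164\right) \frac{1}{46680} + 39699 = - \frac{6041}{11670} + 39699 = \frac{463281289}{11670}$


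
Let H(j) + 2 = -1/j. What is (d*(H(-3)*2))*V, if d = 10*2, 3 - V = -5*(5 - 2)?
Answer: -1200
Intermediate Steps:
H(j) = -2 - 1/j
V = 18 (V = 3 - (-5)*(5 - 2) = 3 - (-5)*3 = 3 - 1*(-15) = 3 + 15 = 18)
d = 20
(d*(H(-3)*2))*V = (20*((-2 - 1/(-3))*2))*18 = (20*((-2 - 1*(-⅓))*2))*18 = (20*((-2 + ⅓)*2))*18 = (20*(-5/3*2))*18 = (20*(-10/3))*18 = -200/3*18 = -1200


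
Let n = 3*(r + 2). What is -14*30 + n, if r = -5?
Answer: -429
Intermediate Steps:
n = -9 (n = 3*(-5 + 2) = 3*(-3) = -9)
-14*30 + n = -14*30 - 9 = -420 - 9 = -429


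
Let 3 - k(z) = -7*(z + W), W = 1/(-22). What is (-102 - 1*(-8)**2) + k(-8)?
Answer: -4825/22 ≈ -219.32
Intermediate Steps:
W = -1/22 ≈ -0.045455
k(z) = 59/22 + 7*z (k(z) = 3 - (-7)*(z - 1/22) = 3 - (-7)*(-1/22 + z) = 3 - (7/22 - 7*z) = 3 + (-7/22 + 7*z) = 59/22 + 7*z)
(-102 - 1*(-8)**2) + k(-8) = (-102 - 1*(-8)**2) + (59/22 + 7*(-8)) = (-102 - 1*64) + (59/22 - 56) = (-102 - 64) - 1173/22 = -166 - 1173/22 = -4825/22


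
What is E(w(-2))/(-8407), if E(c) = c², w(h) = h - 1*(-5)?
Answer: -9/8407 ≈ -0.0010705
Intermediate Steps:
w(h) = 5 + h (w(h) = h + 5 = 5 + h)
E(w(-2))/(-8407) = (5 - 2)²/(-8407) = 3²*(-1/8407) = 9*(-1/8407) = -9/8407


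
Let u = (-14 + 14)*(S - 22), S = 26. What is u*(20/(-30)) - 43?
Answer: -43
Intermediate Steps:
u = 0 (u = (-14 + 14)*(26 - 22) = 0*4 = 0)
u*(20/(-30)) - 43 = 0*(20/(-30)) - 43 = 0*(20*(-1/30)) - 43 = 0*(-2/3) - 43 = 0 - 43 = -43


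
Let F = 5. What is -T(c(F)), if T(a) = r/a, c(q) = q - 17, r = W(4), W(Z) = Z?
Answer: 1/3 ≈ 0.33333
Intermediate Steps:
r = 4
c(q) = -17 + q
T(a) = 4/a
-T(c(F)) = -4/(-17 + 5) = -4/(-12) = -4*(-1)/12 = -1*(-1/3) = 1/3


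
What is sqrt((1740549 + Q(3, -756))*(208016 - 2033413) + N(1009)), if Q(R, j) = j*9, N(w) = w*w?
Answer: 2*I*sqrt(791192975921) ≈ 1.779e+6*I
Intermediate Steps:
N(w) = w**2
Q(R, j) = 9*j
sqrt((1740549 + Q(3, -756))*(208016 - 2033413) + N(1009)) = sqrt((1740549 + 9*(-756))*(208016 - 2033413) + 1009**2) = sqrt((1740549 - 6804)*(-1825397) + 1018081) = sqrt(1733745*(-1825397) + 1018081) = sqrt(-3164772921765 + 1018081) = sqrt(-3164771903684) = 2*I*sqrt(791192975921)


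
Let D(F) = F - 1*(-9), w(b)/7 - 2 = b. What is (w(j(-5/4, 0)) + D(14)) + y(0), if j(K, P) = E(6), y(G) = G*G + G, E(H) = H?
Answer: 79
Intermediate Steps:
y(G) = G + G² (y(G) = G² + G = G + G²)
j(K, P) = 6
w(b) = 14 + 7*b
D(F) = 9 + F (D(F) = F + 9 = 9 + F)
(w(j(-5/4, 0)) + D(14)) + y(0) = ((14 + 7*6) + (9 + 14)) + 0*(1 + 0) = ((14 + 42) + 23) + 0*1 = (56 + 23) + 0 = 79 + 0 = 79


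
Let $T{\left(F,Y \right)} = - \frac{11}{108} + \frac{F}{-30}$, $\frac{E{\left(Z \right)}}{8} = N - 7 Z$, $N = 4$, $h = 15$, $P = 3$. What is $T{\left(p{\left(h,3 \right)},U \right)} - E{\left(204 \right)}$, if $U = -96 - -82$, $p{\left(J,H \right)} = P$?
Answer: $\frac{6151571}{540} \approx 11392.0$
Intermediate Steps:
$p{\left(J,H \right)} = 3$
$U = -14$ ($U = -96 + 82 = -14$)
$E{\left(Z \right)} = 32 - 56 Z$ ($E{\left(Z \right)} = 8 \left(4 - 7 Z\right) = 32 - 56 Z$)
$T{\left(F,Y \right)} = - \frac{11}{108} - \frac{F}{30}$ ($T{\left(F,Y \right)} = \left(-11\right) \frac{1}{108} + F \left(- \frac{1}{30}\right) = - \frac{11}{108} - \frac{F}{30}$)
$T{\left(p{\left(h,3 \right)},U \right)} - E{\left(204 \right)} = \left(- \frac{11}{108} - \frac{1}{10}\right) - \left(32 - 11424\right) = - \frac{109}{540} - -11392 = - \frac{109}{540} + 11392 = \frac{6151571}{540}$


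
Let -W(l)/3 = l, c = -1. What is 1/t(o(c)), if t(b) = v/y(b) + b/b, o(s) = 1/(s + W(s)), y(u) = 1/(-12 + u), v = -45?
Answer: 2/1037 ≈ 0.0019286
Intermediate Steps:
W(l) = -3*l
o(s) = -1/(2*s) (o(s) = 1/(s - 3*s) = 1/(-2*s) = -1/(2*s))
t(b) = 541 - 45*b (t(b) = -(-540 + 45*b) + b/b = -45*(-12 + b) + 1 = (540 - 45*b) + 1 = 541 - 45*b)
1/t(o(c)) = 1/(541 - (-45)/(2*(-1))) = 1/(541 - (-45)*(-1)/2) = 1/(541 - 45*1/2) = 1/(541 - 45/2) = 1/(1037/2) = 2/1037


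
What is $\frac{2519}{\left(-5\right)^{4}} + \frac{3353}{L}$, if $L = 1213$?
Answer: $\frac{5151172}{758125} \approx 6.7946$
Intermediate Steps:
$\frac{2519}{\left(-5\right)^{4}} + \frac{3353}{L} = \frac{2519}{\left(-5\right)^{4}} + \frac{3353}{1213} = \frac{2519}{625} + 3353 \cdot \frac{1}{1213} = 2519 \cdot \frac{1}{625} + \frac{3353}{1213} = \frac{2519}{625} + \frac{3353}{1213} = \frac{5151172}{758125}$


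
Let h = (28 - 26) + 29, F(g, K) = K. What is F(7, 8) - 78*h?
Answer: -2410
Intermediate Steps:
h = 31 (h = 2 + 29 = 31)
F(7, 8) - 78*h = 8 - 78*31 = 8 - 2418 = -2410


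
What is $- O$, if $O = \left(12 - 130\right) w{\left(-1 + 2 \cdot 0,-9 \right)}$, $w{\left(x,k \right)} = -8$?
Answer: $-944$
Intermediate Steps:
$O = 944$ ($O = \left(12 - 130\right) \left(-8\right) = \left(-118\right) \left(-8\right) = 944$)
$- O = \left(-1\right) 944 = -944$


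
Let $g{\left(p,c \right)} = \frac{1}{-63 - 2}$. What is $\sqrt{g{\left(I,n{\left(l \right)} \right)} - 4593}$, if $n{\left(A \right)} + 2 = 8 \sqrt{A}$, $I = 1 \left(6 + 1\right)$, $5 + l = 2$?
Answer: $\frac{i \sqrt{19405490}}{65} \approx 67.772 i$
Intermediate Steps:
$l = -3$ ($l = -5 + 2 = -3$)
$I = 7$ ($I = 1 \cdot 7 = 7$)
$n{\left(A \right)} = -2 + 8 \sqrt{A}$
$g{\left(p,c \right)} = - \frac{1}{65}$ ($g{\left(p,c \right)} = \frac{1}{-65} = - \frac{1}{65}$)
$\sqrt{g{\left(I,n{\left(l \right)} \right)} - 4593} = \sqrt{- \frac{1}{65} - 4593} = \sqrt{- \frac{298546}{65}} = \frac{i \sqrt{19405490}}{65}$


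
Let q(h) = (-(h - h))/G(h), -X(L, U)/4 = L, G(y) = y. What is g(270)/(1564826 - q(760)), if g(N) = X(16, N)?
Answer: -32/782413 ≈ -4.0899e-5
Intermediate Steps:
X(L, U) = -4*L
g(N) = -64 (g(N) = -4*16 = -64)
q(h) = 0 (q(h) = (-(h - h))/h = (-1*0)/h = 0/h = 0)
g(270)/(1564826 - q(760)) = -64/(1564826 - 1*0) = -64/(1564826 + 0) = -64/1564826 = -64*1/1564826 = -32/782413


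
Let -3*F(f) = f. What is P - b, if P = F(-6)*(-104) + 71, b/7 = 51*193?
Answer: -69038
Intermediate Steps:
b = 68901 (b = 7*(51*193) = 7*9843 = 68901)
F(f) = -f/3
P = -137 (P = -1/3*(-6)*(-104) + 71 = 2*(-104) + 71 = -208 + 71 = -137)
P - b = -137 - 1*68901 = -137 - 68901 = -69038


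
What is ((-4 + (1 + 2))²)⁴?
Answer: 1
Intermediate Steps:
((-4 + (1 + 2))²)⁴ = ((-4 + 3)²)⁴ = ((-1)²)⁴ = 1⁴ = 1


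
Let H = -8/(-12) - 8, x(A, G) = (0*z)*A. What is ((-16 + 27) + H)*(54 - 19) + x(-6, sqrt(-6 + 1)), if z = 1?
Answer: 385/3 ≈ 128.33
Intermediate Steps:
x(A, G) = 0 (x(A, G) = (0*1)*A = 0*A = 0)
H = -22/3 (H = -8*(-1/12) - 8 = 2/3 - 8 = -22/3 ≈ -7.3333)
((-16 + 27) + H)*(54 - 19) + x(-6, sqrt(-6 + 1)) = ((-16 + 27) - 22/3)*(54 - 19) + 0 = (11 - 22/3)*35 + 0 = (11/3)*35 + 0 = 385/3 + 0 = 385/3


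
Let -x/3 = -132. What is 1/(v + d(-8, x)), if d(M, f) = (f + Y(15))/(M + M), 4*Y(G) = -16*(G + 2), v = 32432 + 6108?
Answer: 2/77039 ≈ 2.5961e-5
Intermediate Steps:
v = 38540
x = 396 (x = -3*(-132) = 396)
Y(G) = -8 - 4*G (Y(G) = (-16*(G + 2))/4 = (-16*(2 + G))/4 = (-32 - 16*G)/4 = -8 - 4*G)
d(M, f) = (-68 + f)/(2*M) (d(M, f) = (f + (-8 - 4*15))/(M + M) = (f + (-8 - 60))/((2*M)) = (f - 68)*(1/(2*M)) = (-68 + f)*(1/(2*M)) = (-68 + f)/(2*M))
1/(v + d(-8, x)) = 1/(38540 + (1/2)*(-68 + 396)/(-8)) = 1/(38540 + (1/2)*(-1/8)*328) = 1/(38540 - 41/2) = 1/(77039/2) = 2/77039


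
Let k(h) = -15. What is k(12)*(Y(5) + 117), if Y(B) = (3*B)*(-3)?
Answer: -1080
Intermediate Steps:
Y(B) = -9*B
k(12)*(Y(5) + 117) = -15*(-9*5 + 117) = -15*(-45 + 117) = -15*72 = -1080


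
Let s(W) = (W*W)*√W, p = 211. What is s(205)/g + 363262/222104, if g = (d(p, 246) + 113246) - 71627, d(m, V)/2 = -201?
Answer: 181631/111052 + 42025*√205/41217 ≈ 16.234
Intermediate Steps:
d(m, V) = -402 (d(m, V) = 2*(-201) = -402)
g = 41217 (g = (-402 + 113246) - 71627 = 112844 - 71627 = 41217)
s(W) = W^(5/2) (s(W) = W²*√W = W^(5/2))
s(205)/g + 363262/222104 = 205^(5/2)/41217 + 363262/222104 = (42025*√205)*(1/41217) + 363262*(1/222104) = 42025*√205/41217 + 181631/111052 = 181631/111052 + 42025*√205/41217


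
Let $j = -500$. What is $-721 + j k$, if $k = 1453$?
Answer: $-727221$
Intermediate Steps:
$-721 + j k = -721 - 726500 = -727221$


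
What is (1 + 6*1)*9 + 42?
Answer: 105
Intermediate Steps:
(1 + 6*1)*9 + 42 = (1 + 6)*9 + 42 = 7*9 + 42 = 63 + 42 = 105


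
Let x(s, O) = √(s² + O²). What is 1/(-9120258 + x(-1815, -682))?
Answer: -9120258/83179102227215 - 11*√31069/83179102227215 ≈ -1.0967e-7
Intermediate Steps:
x(s, O) = √(O² + s²)
1/(-9120258 + x(-1815, -682)) = 1/(-9120258 + √((-682)² + (-1815)²)) = 1/(-9120258 + √(465124 + 3294225)) = 1/(-9120258 + √3759349) = 1/(-9120258 + 11*√31069)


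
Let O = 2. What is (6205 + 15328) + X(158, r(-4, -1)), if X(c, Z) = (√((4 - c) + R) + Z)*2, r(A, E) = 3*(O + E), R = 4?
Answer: 21539 + 10*I*√6 ≈ 21539.0 + 24.495*I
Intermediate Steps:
r(A, E) = 6 + 3*E (r(A, E) = 3*(2 + E) = 6 + 3*E)
X(c, Z) = 2*Z + 2*√(8 - c) (X(c, Z) = (√((4 - c) + 4) + Z)*2 = (√(8 - c) + Z)*2 = (Z + √(8 - c))*2 = 2*Z + 2*√(8 - c))
(6205 + 15328) + X(158, r(-4, -1)) = (6205 + 15328) + (2*(6 + 3*(-1)) + 2*√(8 - 1*158)) = 21533 + (2*(6 - 3) + 2*√(8 - 158)) = 21533 + (2*3 + 2*√(-150)) = 21533 + (6 + 2*(5*I*√6)) = 21533 + (6 + 10*I*√6) = 21539 + 10*I*√6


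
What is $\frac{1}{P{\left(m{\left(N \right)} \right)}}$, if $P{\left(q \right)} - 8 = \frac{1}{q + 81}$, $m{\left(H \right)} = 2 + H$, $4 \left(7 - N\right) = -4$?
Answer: $\frac{91}{729} \approx 0.12483$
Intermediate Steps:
$N = 8$ ($N = 7 - -1 = 7 + 1 = 8$)
$P{\left(q \right)} = 8 + \frac{1}{81 + q}$ ($P{\left(q \right)} = 8 + \frac{1}{q + 81} = 8 + \frac{1}{81 + q}$)
$\frac{1}{P{\left(m{\left(N \right)} \right)}} = \frac{1}{\frac{1}{81 + \left(2 + 8\right)} \left(649 + 8 \left(2 + 8\right)\right)} = \frac{1}{\frac{1}{81 + 10} \left(649 + 8 \cdot 10\right)} = \frac{1}{\frac{1}{91} \left(649 + 80\right)} = \frac{1}{\frac{1}{91} \cdot 729} = \frac{1}{\frac{729}{91}} = \frac{91}{729}$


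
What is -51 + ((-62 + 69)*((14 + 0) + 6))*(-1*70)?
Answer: -9851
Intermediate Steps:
-51 + ((-62 + 69)*((14 + 0) + 6))*(-1*70) = -51 + (7*(14 + 6))*(-70) = -51 + (7*20)*(-70) = -51 + 140*(-70) = -51 - 9800 = -9851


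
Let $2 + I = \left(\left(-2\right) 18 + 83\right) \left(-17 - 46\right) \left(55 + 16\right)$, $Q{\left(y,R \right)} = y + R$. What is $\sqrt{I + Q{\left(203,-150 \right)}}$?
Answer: $2 i \sqrt{52545} \approx 458.45 i$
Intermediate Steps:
$Q{\left(y,R \right)} = R + y$
$I = -210233$ ($I = -2 + \left(\left(-2\right) 18 + 83\right) \left(-17 - 46\right) \left(55 + 16\right) = -2 + \left(-36 + 83\right) \left(\left(-63\right) 71\right) = -2 + 47 \left(-4473\right) = -2 - 210231 = -210233$)
$\sqrt{I + Q{\left(203,-150 \right)}} = \sqrt{-210233 + \left(-150 + 203\right)} = \sqrt{-210233 + 53} = \sqrt{-210180} = 2 i \sqrt{52545}$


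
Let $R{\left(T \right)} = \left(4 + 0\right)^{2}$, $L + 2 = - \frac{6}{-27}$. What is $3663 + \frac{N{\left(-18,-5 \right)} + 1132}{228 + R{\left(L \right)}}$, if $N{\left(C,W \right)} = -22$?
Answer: $\frac{447441}{122} \approx 3667.6$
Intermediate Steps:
$L = - \frac{16}{9}$ ($L = -2 - \frac{6}{-27} = -2 - - \frac{2}{9} = -2 + \frac{2}{9} = - \frac{16}{9} \approx -1.7778$)
$R{\left(T \right)} = 16$ ($R{\left(T \right)} = 4^{2} = 16$)
$3663 + \frac{N{\left(-18,-5 \right)} + 1132}{228 + R{\left(L \right)}} = 3663 + \frac{-22 + 1132}{228 + 16} = 3663 + \frac{1110}{244} = 3663 + 1110 \cdot \frac{1}{244} = 3663 + \frac{555}{122} = \frac{447441}{122}$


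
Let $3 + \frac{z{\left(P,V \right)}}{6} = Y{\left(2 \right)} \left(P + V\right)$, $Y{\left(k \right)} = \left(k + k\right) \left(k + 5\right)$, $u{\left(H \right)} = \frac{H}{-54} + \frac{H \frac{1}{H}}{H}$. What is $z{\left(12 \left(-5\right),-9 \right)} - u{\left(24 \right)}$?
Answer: $- \frac{835891}{72} \approx -11610.0$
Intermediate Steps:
$u{\left(H \right)} = \frac{1}{H} - \frac{H}{54}$ ($u{\left(H \right)} = H \left(- \frac{1}{54}\right) + 1 \frac{1}{H} = - \frac{H}{54} + \frac{1}{H} = \frac{1}{H} - \frac{H}{54}$)
$Y{\left(k \right)} = 2 k \left(5 + k\right)$
$z{\left(P,V \right)} = -18 + 168 P + 168 V$ ($z{\left(P,V \right)} = -18 + 6 \cdot 2 \cdot 2 \left(5 + 2\right) \left(P + V\right) = -18 + 6 \cdot 2 \cdot 2 \cdot 7 \left(P + V\right) = -18 + 6 \cdot 28 \left(P + V\right) = -18 + 6 \left(28 P + 28 V\right) = -18 + \left(168 P + 168 V\right) = -18 + 168 P + 168 V$)
$z{\left(12 \left(-5\right),-9 \right)} - u{\left(24 \right)} = \left(-18 + 168 \cdot 12 \left(-5\right) + 168 \left(-9\right)\right) - \left(\frac{1}{24} - \frac{4}{9}\right) = \left(-18 + 168 \left(-60\right) - 1512\right) - \left(\frac{1}{24} - \frac{4}{9}\right) = \left(-18 - 10080 - 1512\right) - - \frac{29}{72} = -11610 + \frac{29}{72} = - \frac{835891}{72}$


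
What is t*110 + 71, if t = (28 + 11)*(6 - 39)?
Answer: -141499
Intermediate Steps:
t = -1287 (t = 39*(-33) = -1287)
t*110 + 71 = -1287*110 + 71 = -141570 + 71 = -141499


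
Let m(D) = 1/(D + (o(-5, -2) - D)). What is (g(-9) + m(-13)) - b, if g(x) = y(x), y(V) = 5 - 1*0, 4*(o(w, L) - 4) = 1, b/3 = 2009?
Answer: -102370/17 ≈ -6021.8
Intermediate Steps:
b = 6027 (b = 3*2009 = 6027)
o(w, L) = 17/4 (o(w, L) = 4 + (¼)*1 = 4 + ¼ = 17/4)
m(D) = 4/17 (m(D) = 1/(D + (17/4 - D)) = 1/(17/4) = 4/17)
y(V) = 5 (y(V) = 5 + 0 = 5)
g(x) = 5
(g(-9) + m(-13)) - b = (5 + 4/17) - 1*6027 = 89/17 - 6027 = -102370/17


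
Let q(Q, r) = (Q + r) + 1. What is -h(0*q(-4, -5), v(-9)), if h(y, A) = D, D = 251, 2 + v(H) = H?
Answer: -251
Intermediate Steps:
q(Q, r) = 1 + Q + r
v(H) = -2 + H
h(y, A) = 251
-h(0*q(-4, -5), v(-9)) = -1*251 = -251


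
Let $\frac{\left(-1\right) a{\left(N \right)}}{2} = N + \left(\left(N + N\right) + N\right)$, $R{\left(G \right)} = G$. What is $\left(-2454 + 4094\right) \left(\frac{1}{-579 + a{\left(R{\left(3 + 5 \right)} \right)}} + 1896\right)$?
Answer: $\frac{1999368280}{643} \approx 3.1094 \cdot 10^{6}$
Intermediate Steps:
$a{\left(N \right)} = - 8 N$ ($a{\left(N \right)} = - 2 \left(N + \left(\left(N + N\right) + N\right)\right) = - 2 \left(N + \left(2 N + N\right)\right) = - 2 \left(N + 3 N\right) = - 2 \cdot 4 N = - 8 N$)
$\left(-2454 + 4094\right) \left(\frac{1}{-579 + a{\left(R{\left(3 + 5 \right)} \right)}} + 1896\right) = \left(-2454 + 4094\right) \left(\frac{1}{-579 - 8 \left(3 + 5\right)} + 1896\right) = 1640 \left(\frac{1}{-579 - 64} + 1896\right) = 1640 \left(\frac{1}{-643} + 1896\right) = 1640 \left(- \frac{1}{643} + 1896\right) = 1640 \cdot \frac{1219127}{643} = \frac{1999368280}{643}$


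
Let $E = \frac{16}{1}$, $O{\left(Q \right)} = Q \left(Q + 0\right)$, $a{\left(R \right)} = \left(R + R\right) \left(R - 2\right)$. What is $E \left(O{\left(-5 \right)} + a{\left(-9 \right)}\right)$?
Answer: $3568$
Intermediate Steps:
$a{\left(R \right)} = 2 R \left(-2 + R\right)$
$O{\left(Q \right)} = Q^{2}$ ($O{\left(Q \right)} = Q Q = Q^{2}$)
$E = 16$ ($E = 16 \cdot 1 = 16$)
$E \left(O{\left(-5 \right)} + a{\left(-9 \right)}\right) = 16 \left(\left(-5\right)^{2} + 2 \left(-9\right) \left(-2 - 9\right)\right) = 16 \left(25 + 2 \left(-9\right) \left(-11\right)\right) = 16 \left(25 + 198\right) = 16 \cdot 223 = 3568$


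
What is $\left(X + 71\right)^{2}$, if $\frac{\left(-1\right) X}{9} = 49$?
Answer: $136900$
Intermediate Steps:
$X = -441$ ($X = \left(-9\right) 49 = -441$)
$\left(X + 71\right)^{2} = \left(-441 + 71\right)^{2} = \left(-370\right)^{2} = 136900$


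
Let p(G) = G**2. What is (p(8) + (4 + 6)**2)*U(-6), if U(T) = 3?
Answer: 492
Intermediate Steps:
(p(8) + (4 + 6)**2)*U(-6) = (8**2 + (4 + 6)**2)*3 = (64 + 10**2)*3 = (64 + 100)*3 = 164*3 = 492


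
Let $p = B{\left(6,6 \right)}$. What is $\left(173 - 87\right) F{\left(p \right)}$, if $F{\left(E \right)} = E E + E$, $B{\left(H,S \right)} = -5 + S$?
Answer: $172$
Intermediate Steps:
$p = 1$ ($p = -5 + 6 = 1$)
$F{\left(E \right)} = E + E^{2}$ ($F{\left(E \right)} = E^{2} + E = E + E^{2}$)
$\left(173 - 87\right) F{\left(p \right)} = \left(173 - 87\right) 1 \left(1 + 1\right) = \left(173 - 87\right) 1 \cdot 2 = 86 \cdot 2 = 172$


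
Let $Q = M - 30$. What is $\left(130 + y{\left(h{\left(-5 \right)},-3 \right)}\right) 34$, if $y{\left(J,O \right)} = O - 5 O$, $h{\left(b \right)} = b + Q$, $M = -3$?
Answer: $4828$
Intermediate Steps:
$Q = -33$ ($Q = -3 - 30 = -33$)
$h{\left(b \right)} = -33 + b$ ($h{\left(b \right)} = b - 33 = -33 + b$)
$y{\left(J,O \right)} = - 4 O$
$\left(130 + y{\left(h{\left(-5 \right)},-3 \right)}\right) 34 = \left(130 - -12\right) 34 = \left(130 + 12\right) 34 = 142 \cdot 34 = 4828$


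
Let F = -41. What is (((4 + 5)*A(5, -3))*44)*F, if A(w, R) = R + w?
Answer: -32472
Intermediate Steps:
(((4 + 5)*A(5, -3))*44)*F = (((4 + 5)*(-3 + 5))*44)*(-41) = ((9*2)*44)*(-41) = (18*44)*(-41) = 792*(-41) = -32472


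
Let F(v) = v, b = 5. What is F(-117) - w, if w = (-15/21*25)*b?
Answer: -194/7 ≈ -27.714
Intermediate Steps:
w = -625/7 (w = (-15/21*25)*5 = (-15*1/21*25)*5 = -5/7*25*5 = -125/7*5 = -625/7 ≈ -89.286)
F(-117) - w = -117 - 1*(-625/7) = -117 + 625/7 = -194/7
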